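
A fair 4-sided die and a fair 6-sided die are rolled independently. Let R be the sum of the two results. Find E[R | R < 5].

P(R < 5) = 1/4.
Σ over the event: 2·1/24 + 3·1/12 + 4·1/8 = 5/6.
E[R | R < 5] = (5/6) / (1/4) = 10/3.

10/3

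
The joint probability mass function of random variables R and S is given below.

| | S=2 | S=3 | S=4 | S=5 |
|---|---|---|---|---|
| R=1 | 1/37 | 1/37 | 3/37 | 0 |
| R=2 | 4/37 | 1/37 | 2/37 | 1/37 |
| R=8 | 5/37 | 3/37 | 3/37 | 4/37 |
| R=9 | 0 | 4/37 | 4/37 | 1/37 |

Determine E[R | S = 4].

P(S = 4) = 12/37.
Σ R·P over the event = 1·(3/37) + 2·(2/37) + 8·(3/37) + 9·(4/37) = 67/37.
E[R | S = 4] = (67/37) / (12/37) = 67/12.

67/12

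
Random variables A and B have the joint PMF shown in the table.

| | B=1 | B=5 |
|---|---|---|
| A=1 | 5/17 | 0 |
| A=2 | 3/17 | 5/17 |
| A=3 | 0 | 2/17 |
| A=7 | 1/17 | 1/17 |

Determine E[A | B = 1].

2

P(B = 1) = 9/17.
Σ A·P over the event = 1·(5/17) + 2·(3/17) + 7·(1/17) = 18/17.
E[A | B = 1] = (18/17) / (9/17) = 2.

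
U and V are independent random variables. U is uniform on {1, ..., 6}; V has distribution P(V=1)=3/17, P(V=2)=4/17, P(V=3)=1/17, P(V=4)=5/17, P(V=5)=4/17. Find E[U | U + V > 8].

121/23

P(U + V > 8) = 23/102.
Summing U·P(x,y) over outcomes with U + V > 8 gives 121/102.
E[U | U + V > 8] = (121/102) / (23/102) = 121/23.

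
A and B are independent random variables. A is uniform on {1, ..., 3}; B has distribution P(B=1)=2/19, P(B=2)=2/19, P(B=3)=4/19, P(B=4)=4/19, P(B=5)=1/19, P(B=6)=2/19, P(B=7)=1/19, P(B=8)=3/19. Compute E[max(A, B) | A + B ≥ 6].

188/33

P(A + B ≥ 6) = 11/19.
Summing max(A,B)·P(x,y) over outcomes with A + B ≥ 6 gives 188/57.
E[max(A, B) | A + B ≥ 6] = (188/57) / (11/19) = 188/33.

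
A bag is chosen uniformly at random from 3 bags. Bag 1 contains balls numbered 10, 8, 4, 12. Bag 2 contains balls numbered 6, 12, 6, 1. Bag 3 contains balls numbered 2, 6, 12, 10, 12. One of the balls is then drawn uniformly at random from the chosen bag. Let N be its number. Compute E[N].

E[N | bag 1] = (10+8+4+12)/4 = 17/2.
E[N | bag 2] = (6+12+6+1)/4 = 25/4.
E[N | bag 3] = (2+6+12+10+12)/5 = 42/5.
E[N] = (1/3)·(17/2) + (1/3)·(25/4) + (1/3)·(42/5) = 463/60.

463/60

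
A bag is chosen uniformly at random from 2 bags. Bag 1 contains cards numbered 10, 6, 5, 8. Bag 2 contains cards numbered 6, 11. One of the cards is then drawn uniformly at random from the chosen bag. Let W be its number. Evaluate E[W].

63/8

E[W | bag 1] = (10+6+5+8)/4 = 29/4.
E[W | bag 2] = (6+11)/2 = 17/2.
By the law of total expectation,
E[W] = (1/2)·(29/4) + (1/2)·(17/2) = 63/8.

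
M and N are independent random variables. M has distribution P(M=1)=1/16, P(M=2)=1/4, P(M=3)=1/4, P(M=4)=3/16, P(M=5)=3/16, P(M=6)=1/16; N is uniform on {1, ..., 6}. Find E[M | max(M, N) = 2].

17/9

P(max(M, N) = 2) = 3/32.
Summing M·P(x,y) over outcomes with max(M, N) = 2 gives 17/96.
E[M | max(M, N) = 2] = (17/96) / (3/32) = 17/9.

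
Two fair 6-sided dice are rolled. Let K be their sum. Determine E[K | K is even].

P(K is even) = 1/2.
Σ over the event: 2·1/36 + 4·1/12 + 6·5/36 + 8·5/36 + 10·1/12 + 12·1/36 = 7/2.
E[K | K is even] = (7/2) / (1/2) = 7.

7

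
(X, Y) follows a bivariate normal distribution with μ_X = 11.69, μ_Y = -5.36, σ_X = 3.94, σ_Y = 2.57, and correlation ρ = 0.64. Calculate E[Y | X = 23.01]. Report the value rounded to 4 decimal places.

-0.6343

E[Y | X=x] = μ_Y + ρ(σ_Y/σ_X)(x − μ_X) for jointly normal variables.
E[Y | X=23.01] = -5.36 + (0.64)·(2.57/3.94)·(23.01 − (11.69)) = -5.36 + (0.417462)·(11.32) = -0.6343.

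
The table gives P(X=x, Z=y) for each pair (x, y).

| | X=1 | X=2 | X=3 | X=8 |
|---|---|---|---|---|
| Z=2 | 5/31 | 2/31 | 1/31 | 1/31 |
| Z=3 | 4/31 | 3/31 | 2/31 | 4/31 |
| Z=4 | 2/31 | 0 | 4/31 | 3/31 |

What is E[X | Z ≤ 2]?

P(Z ≤ 2) = 9/31.
Σ X·P over the event = 1·(5/31) + 2·(2/31) + 3·(1/31) + 8·(1/31) = 20/31.
E[X | Z ≤ 2] = (20/31) / (9/31) = 20/9.

20/9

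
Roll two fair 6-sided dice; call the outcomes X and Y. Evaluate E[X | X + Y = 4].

Outcomes with X + Y = 4: (1,3), (2,2), (3,1), each with probability 1/36.
E[X | X + Y = 4] = (1 + 2 + 3) / 3 = 2.

2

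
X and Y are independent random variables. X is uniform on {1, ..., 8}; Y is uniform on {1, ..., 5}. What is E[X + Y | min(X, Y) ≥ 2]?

17/2

P(min(X, Y) ≥ 2) = 7/10.
Summing (X+Y)·P(x,y) over outcomes with min(X, Y) ≥ 2 gives 119/20.
E[X + Y | min(X, Y) ≥ 2] = (119/20) / (7/10) = 17/2.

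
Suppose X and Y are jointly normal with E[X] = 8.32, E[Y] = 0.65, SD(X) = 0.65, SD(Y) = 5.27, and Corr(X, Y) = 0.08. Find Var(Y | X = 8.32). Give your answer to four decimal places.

Var(Y | X=x) = (1 − ρ²)·σ_Y².
Var(Y | X=8.32) = (5.27)²·(1 − (0.08)²) = 27.7729·0.9936 = 27.5952.

27.5952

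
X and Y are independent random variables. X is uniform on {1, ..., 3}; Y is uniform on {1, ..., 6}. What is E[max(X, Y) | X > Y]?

Outcomes with X > Y: (2,1), (3,1), (3,2), each with probability 1/18.
E[max(X, Y) | X > Y] = (2 + 3 + 3) / 3 = 8/3.

8/3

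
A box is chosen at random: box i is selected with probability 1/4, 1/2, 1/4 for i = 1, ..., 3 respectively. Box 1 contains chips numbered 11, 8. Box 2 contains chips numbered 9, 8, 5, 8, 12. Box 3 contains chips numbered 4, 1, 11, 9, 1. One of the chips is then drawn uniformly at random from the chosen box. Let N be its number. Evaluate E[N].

E[N | box 1] = (11+8)/2 = 19/2.
E[N | box 2] = (9+8+5+8+12)/5 = 42/5.
E[N | box 3] = (4+1+11+9+1)/5 = 26/5.
By the law of total expectation,
E[N] = (1/4)·(19/2) + (1/2)·(42/5) + (1/4)·(26/5) = 63/8.

63/8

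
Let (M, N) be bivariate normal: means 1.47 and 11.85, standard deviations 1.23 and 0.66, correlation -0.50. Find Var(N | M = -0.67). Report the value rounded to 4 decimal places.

0.3267

Var(N | M=x) = (1 − ρ²)·σ_N².
Var(N | M=-0.67) = (0.66)²·(1 − (-0.50)²) = 0.4356·0.75 = 0.3267.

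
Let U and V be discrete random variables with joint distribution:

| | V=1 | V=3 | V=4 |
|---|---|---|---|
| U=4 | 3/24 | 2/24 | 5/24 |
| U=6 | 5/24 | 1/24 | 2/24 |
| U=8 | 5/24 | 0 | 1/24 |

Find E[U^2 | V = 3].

P(V = 3) = 1/8.
Σ U^2·P over the event = 16·(2/24) + 36·(1/24) = 17/6.
E[U^2 | V = 3] = (17/6) / (1/8) = 68/3.

68/3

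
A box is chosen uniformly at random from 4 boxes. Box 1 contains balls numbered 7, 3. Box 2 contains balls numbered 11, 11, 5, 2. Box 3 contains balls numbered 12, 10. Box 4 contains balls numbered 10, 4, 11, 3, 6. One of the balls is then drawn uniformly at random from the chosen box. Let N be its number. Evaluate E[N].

E[N | box 1] = (7+3)/2 = 5.
E[N | box 2] = (11+11+5+2)/4 = 29/4.
E[N | box 3] = (12+10)/2 = 11.
E[N | box 4] = (10+4+11+3+6)/5 = 34/5.
E[N] = (1/4)·(5) + (1/4)·(29/4) + (1/4)·(11) + (1/4)·(34/5) = 601/80.

601/80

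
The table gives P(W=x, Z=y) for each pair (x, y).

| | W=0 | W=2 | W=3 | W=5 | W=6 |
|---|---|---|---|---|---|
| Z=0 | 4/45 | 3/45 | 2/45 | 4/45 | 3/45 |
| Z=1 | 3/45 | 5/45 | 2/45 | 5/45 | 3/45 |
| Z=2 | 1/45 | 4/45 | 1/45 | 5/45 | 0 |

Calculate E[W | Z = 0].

25/8

P(Z = 0) = 16/45.
Σ W·P over the event = 0·(4/45) + 2·(3/45) + 3·(2/45) + 5·(4/45) + 6·(3/45) = 10/9.
E[W | Z = 0] = (10/9) / (16/45) = 25/8.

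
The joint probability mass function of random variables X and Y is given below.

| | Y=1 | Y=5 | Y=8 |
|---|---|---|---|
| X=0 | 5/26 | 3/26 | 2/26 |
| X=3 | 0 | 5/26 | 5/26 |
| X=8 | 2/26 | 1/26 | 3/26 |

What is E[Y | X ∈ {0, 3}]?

101/20

P(X ∈ {0, 3}) = 10/13.
Σ Y·P over the event = 1·(5/26) + 5·(3/26) + 8·(2/26) + 5·(5/26) + 8·(5/26) = 101/26.
E[Y | X ∈ {0, 3}] = (101/26) / (10/13) = 101/20.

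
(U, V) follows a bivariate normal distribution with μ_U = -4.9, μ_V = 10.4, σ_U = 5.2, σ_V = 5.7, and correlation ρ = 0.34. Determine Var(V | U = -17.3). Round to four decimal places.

For a bivariate normal, Var(V | U=x) = σ_V²(1 − ρ²).
Var(V | U=-17.3) = (5.7)²·(1 − (0.34)²) = 32.49·0.8844 = 28.7342.

28.7342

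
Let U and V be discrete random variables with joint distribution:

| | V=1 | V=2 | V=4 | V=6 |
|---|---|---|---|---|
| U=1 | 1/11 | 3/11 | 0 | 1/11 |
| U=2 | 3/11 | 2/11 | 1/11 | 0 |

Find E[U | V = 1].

P(V = 1) = 4/11.
Summing U·P(U=x,V=y) over the conditioning event gives 7/11.
E[U | V = 1] = (7/11) / (4/11) = 7/4.

7/4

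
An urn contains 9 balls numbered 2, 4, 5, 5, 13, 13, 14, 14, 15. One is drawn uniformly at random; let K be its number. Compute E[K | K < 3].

P(K < 3) = 1/9.
Σ over the event: 2·1/9 = 2/9.
E[K | K < 3] = (2/9) / (1/9) = 2.

2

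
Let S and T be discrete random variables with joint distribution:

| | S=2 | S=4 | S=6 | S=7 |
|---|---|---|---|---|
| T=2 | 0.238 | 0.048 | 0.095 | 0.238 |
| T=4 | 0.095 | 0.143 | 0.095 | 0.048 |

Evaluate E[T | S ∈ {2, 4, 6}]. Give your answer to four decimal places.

2.9328

P(S ∈ {2, 4, 6}) = 0.714.
Σ T·P over the event = 2·(0.238) + 4·(0.095) + 2·(0.048) + 4·(0.143) + 2·(0.095) + 4·(0.095) = 2.094.
E[T | S ∈ {2, 4, 6}] = (2.094) / (0.714) = 2.9328.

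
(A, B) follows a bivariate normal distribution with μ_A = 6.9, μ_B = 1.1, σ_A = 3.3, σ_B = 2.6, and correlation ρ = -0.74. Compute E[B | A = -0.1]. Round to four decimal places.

5.1812

E[B | A=x] = μ_B + ρ(σ_B/σ_A)(x − μ_A) for jointly normal variables.
E[B | A=-0.1] = 1.1 + (-0.74)·(2.6/3.3)·(-0.1 − (6.9)) = 1.1 + (-0.58303)·(-7) = 5.1812.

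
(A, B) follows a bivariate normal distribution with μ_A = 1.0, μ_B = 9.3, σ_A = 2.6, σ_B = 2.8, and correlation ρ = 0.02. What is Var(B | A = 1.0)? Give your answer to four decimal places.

7.8369

For a bivariate normal, Var(B | A=x) = σ_B²(1 − ρ²).
Var(B | A=1.0) = (2.8)²·(1 − (0.02)²) = 7.84·0.9996 = 7.8369.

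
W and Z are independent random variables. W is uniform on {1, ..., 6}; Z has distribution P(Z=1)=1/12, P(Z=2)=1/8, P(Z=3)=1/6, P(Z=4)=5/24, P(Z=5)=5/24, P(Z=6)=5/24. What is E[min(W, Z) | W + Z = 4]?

4/3

P(W + Z = 4) = 1/16.
Summing min(W,Z)·P(x,y) over outcomes with W + Z = 4 gives 1/12.
E[min(W, Z) | W + Z = 4] = (1/12) / (1/16) = 4/3.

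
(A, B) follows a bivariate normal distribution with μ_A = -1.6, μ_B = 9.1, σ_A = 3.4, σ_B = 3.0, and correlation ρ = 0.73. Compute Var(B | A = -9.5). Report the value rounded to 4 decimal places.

Var(B | A=x) = (1 − ρ²)·σ_B².
Var(B | A=-9.5) = (3.0)²·(1 − (0.73)²) = 9·0.4671 = 4.2039.

4.2039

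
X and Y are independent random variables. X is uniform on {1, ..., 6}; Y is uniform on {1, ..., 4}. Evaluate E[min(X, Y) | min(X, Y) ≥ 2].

41/15

P(min(X, Y) ≥ 2) = 5/8.
Summing min(X,Y)·P(x,y) over outcomes with min(X, Y) ≥ 2 gives 41/24.
E[min(X, Y) | min(X, Y) ≥ 2] = (41/24) / (5/8) = 41/15.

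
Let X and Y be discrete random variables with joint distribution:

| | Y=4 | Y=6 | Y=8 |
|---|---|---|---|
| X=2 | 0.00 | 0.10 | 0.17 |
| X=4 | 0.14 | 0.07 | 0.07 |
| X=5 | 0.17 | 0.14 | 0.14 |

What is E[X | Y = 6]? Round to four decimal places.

P(Y = 6) = 0.31.
Summing X·P(X=x,Y=y) over the conditioning event gives 1.18.
E[X | Y = 6] = (1.18) / (0.31) = 3.8065.

3.8065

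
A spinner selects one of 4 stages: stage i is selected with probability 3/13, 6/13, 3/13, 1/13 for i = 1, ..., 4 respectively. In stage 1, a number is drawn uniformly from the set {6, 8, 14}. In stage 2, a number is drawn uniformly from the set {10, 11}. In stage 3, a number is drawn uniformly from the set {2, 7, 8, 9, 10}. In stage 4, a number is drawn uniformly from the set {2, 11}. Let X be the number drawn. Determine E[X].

E[X | stage 1] = (6+8+14)/3 = 28/3.
E[X | stage 2] = (10+11)/2 = 21/2.
E[X | stage 3] = (2+7+8+9+10)/5 = 36/5.
E[X | stage 4] = (2+11)/2 = 13/2.
By the law of total expectation,
E[X] = (3/13)·(28/3) + (6/13)·(21/2) + (3/13)·(36/5) + (1/13)·(13/2) = 1191/130.

1191/130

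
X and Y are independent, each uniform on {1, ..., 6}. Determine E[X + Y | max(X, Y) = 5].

P(max(X, Y) = 5) = 1/4.
Summing (X+Y)·P(x,y) over outcomes with max(X, Y) = 5 gives 35/18.
E[X + Y | max(X, Y) = 5] = (35/18) / (1/4) = 70/9.

70/9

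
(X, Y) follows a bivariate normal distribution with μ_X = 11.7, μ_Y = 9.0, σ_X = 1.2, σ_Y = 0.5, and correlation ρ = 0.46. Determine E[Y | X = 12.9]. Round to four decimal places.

The regression of Y on X has slope ρ·σ_Y/σ_X and passes through (μ_X, μ_Y).
E[Y | X=12.9] = 9.0 + (0.46)·(0.5/1.2)·(12.9 − (11.7)) = 9.0 + (0.19167)·(1.2) = 9.2300.

9.2300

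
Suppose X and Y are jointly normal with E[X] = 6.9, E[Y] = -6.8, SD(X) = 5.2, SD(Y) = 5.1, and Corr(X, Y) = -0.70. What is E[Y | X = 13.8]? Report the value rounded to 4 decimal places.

The regression of Y on X has slope ρ·σ_Y/σ_X and passes through (μ_X, μ_Y).
E[Y | X=13.8] = -6.8 + (-0.70)·(5.1/5.2)·(13.8 − (6.9)) = -6.8 + (-0.68654)·(6.9) = -11.5371.

-11.5371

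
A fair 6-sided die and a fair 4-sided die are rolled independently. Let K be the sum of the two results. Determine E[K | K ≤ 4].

P(K ≤ 4) = 1/4.
Σ over the event: 2·1/24 + 3·1/12 + 4·1/8 = 5/6.
E[K | K ≤ 4] = (5/6) / (1/4) = 10/3.

10/3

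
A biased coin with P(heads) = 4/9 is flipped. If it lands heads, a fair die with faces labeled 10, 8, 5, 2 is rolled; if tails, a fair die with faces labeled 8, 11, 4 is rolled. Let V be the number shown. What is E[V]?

E[V | heads] = (10+8+5+2)/4 = 25/4.
E[V | tails] = (8+11+4)/3 = 23/3.
By the law of total expectation,
E[V] = (4/9)·(25/4) + (5/9)·(23/3) = 190/27.

190/27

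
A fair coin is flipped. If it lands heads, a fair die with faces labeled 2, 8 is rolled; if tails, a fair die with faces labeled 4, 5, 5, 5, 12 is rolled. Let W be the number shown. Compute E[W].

28/5

E[W | heads] = (2+8)/2 = 5.
E[W | tails] = (4+5+5+5+12)/5 = 31/5.
E[W] = (1/2)·(5) + (1/2)·(31/5) = 28/5.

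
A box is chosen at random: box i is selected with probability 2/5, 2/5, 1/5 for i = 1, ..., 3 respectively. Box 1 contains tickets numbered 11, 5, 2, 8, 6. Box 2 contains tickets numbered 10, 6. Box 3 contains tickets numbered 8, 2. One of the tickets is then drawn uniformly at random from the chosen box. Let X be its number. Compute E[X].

E[X | box 1] = (11+5+2+8+6)/5 = 32/5.
E[X | box 2] = (10+6)/2 = 8.
E[X | box 3] = (8+2)/2 = 5.
By the law of total expectation,
E[X] = (2/5)·(32/5) + (2/5)·(8) + (1/5)·(5) = 169/25.

169/25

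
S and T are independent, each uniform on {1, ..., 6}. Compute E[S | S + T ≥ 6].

P(S + T ≥ 6) = 13/18.
Summing S·P(x,y) over outcomes with S + T ≥ 6 gives 53/18.
E[S | S + T ≥ 6] = (53/18) / (13/18) = 53/13.

53/13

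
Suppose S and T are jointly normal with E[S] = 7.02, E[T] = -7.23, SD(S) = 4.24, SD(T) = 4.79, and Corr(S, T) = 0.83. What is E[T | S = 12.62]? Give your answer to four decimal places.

-1.9791

The regression of T on S has slope ρ·σ_T/σ_S and passes through (μ_S, μ_T).
E[T | S=12.62] = -7.23 + (0.83)·(4.79/4.24)·(12.62 − (7.02)) = -7.23 + (0.937665)·(5.6) = -1.9791.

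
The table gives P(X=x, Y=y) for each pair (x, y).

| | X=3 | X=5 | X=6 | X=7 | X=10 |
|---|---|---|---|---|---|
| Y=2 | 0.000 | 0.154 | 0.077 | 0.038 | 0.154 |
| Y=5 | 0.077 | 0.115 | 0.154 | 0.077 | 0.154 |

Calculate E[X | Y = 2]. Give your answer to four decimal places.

P(Y = 2) = 0.423.
Σ X·P over the event = 5·(0.154) + 6·(0.077) + 7·(0.038) + 10·(0.154) = 3.038.
E[X | Y = 2] = (3.038) / (0.423) = 7.1820.

7.1820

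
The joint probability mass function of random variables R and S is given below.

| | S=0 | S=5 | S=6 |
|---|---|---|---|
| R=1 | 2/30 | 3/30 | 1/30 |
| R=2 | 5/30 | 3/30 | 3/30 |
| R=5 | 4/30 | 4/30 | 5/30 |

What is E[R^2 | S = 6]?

46/3

P(S = 6) = 3/10.
Σ R^2·P over the event = 1·(1/30) + 4·(3/30) + 25·(5/30) = 23/5.
E[R^2 | S = 6] = (23/5) / (3/10) = 46/3.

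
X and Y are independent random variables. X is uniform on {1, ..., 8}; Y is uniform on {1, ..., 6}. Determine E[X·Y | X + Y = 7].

P(X + Y = 7) = 1/8.
Summing XY·P(x,y) over outcomes with X + Y = 7 gives 7/6.
E[X·Y | X + Y = 7] = (7/6) / (1/8) = 28/3.

28/3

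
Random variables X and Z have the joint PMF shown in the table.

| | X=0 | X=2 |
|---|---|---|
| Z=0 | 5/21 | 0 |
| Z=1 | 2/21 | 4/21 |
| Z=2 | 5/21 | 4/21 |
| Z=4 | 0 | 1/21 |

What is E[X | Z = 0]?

0

P(Z = 0) = 5/21.
Σ X·P over the event = 0·(5/21) = 0.
E[X | Z = 0] = (0) / (5/21) = 0.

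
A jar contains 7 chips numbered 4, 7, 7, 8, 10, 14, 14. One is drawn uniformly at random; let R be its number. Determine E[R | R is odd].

7

P(R is odd) = 2/7.
Σ over the event: 7·2/7 = 2.
E[R | R is odd] = (2) / (2/7) = 7.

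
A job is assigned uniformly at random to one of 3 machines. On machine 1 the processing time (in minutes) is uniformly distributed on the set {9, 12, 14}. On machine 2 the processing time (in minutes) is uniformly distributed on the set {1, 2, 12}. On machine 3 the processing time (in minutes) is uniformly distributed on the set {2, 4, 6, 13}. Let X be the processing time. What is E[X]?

275/36

E[X | machine 1] = (9+12+14)/3 = 35/3.
E[X | machine 2] = (1+2+12)/3 = 5.
E[X | machine 3] = (2+4+6+13)/4 = 25/4.
E[X] = (1/3)·(35/3) + (1/3)·(5) + (1/3)·(25/4) = 275/36.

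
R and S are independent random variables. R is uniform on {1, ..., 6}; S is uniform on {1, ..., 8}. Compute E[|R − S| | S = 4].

P(S = 4) = 1/8.
Summing |R−S|·P(x,y) over outcomes with S = 4 gives 3/16.
E[|R − S| | S = 4] = (3/16) / (1/8) = 3/2.

3/2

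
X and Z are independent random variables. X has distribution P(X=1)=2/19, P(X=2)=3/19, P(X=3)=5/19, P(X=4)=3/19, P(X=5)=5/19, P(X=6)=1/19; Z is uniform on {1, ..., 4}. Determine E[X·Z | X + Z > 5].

P(X + Z > 5) = 23/38.
Summing XZ·P(x,y) over outcomes with X + Z > 5 gives 547/76.
E[X·Z | X + Z > 5] = (547/76) / (23/38) = 547/46.

547/46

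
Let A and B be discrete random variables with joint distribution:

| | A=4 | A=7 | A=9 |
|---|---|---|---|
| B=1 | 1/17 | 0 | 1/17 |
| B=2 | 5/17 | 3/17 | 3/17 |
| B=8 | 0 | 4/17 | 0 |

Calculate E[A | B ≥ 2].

32/5

P(B ≥ 2) = 15/17.
Summing A·P(A=x,B=y) over the conditioning event gives 96/17.
E[A | B ≥ 2] = (96/17) / (15/17) = 32/5.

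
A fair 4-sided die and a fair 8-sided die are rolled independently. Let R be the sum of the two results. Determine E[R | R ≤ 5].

P(R ≤ 5) = 5/16.
Σ over the event: 2·1/32 + 3·1/16 + 4·3/32 + 5·1/8 = 5/4.
E[R | R ≤ 5] = (5/4) / (5/16) = 4.

4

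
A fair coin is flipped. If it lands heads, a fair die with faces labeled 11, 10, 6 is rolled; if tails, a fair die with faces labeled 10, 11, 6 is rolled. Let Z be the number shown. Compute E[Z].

E[Z | heads] = (11+10+6)/3 = 9.
E[Z | tails] = (10+11+6)/3 = 9.
E[Z] = (1/2)·(9) + (1/2)·(9) = 9.

9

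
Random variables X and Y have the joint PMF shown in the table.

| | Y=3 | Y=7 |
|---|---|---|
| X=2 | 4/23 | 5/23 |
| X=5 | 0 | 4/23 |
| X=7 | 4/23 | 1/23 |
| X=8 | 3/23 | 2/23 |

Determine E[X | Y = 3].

60/11

P(Y = 3) = 11/23.
Σ X·P over the event = 2·(4/23) + 7·(4/23) + 8·(3/23) = 60/23.
E[X | Y = 3] = (60/23) / (11/23) = 60/11.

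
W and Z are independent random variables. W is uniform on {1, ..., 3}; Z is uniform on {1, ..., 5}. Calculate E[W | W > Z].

P(W > Z) = 1/5.
Summing W·P(x,y) over outcomes with W > Z gives 8/15.
E[W | W > Z] = (8/15) / (1/5) = 8/3.

8/3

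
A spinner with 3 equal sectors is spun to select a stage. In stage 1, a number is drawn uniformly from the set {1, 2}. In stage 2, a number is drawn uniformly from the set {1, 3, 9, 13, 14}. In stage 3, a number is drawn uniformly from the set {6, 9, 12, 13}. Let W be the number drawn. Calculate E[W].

E[W | stage 1] = (1+2)/2 = 3/2.
E[W | stage 2] = (1+3+9+13+14)/5 = 8.
E[W | stage 3] = (6+9+12+13)/4 = 10.
By the law of total expectation,
E[W] = (1/3)·(3/2) + (1/3)·(8) + (1/3)·(10) = 13/2.

13/2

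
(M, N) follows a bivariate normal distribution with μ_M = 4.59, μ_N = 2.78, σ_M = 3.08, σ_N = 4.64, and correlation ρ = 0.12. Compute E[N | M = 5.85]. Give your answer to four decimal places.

3.0078

The regression of N on M has slope ρ·σ_N/σ_M and passes through (μ_M, μ_N).
E[N | M=5.85] = 2.78 + (0.12)·(4.64/3.08)·(5.85 − (4.59)) = 2.78 + (0.18078)·(1.26) = 3.0078.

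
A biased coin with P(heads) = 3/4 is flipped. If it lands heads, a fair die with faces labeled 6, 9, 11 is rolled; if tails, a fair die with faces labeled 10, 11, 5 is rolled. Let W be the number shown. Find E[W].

26/3

E[W | heads] = (6+9+11)/3 = 26/3.
E[W | tails] = (10+11+5)/3 = 26/3.
By the law of total expectation,
E[W] = (3/4)·(26/3) + (1/4)·(26/3) = 26/3.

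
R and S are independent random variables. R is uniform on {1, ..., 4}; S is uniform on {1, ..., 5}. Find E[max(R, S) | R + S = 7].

Outcomes with R + S = 7: (2,5), (3,4), (4,3), each with probability 1/20.
E[max(R, S) | R + S = 7] = (5 + 4 + 4) / 3 = 13/3.

13/3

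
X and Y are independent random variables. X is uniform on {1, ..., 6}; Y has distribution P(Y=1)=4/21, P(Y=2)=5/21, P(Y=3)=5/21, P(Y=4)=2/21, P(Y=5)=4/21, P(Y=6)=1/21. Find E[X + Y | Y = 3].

13/2

P(Y = 3) = 5/21.
Summing (X+Y)·P(x,y) over outcomes with Y = 3 gives 65/42.
E[X + Y | Y = 3] = (65/42) / (5/21) = 13/2.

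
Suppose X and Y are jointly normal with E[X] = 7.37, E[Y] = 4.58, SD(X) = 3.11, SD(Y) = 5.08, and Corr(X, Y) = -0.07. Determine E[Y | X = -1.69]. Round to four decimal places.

5.6159

For a bivariate normal, E[Y | X=x] = μ_Y + ρ·(σ_Y/σ_X)·(x − μ_X).
E[Y | X=-1.69] = 4.58 + (-0.07)·(5.08/3.11)·(-1.69 − (7.37)) = 4.58 + (-0.11434)·(-9.06) = 5.6159.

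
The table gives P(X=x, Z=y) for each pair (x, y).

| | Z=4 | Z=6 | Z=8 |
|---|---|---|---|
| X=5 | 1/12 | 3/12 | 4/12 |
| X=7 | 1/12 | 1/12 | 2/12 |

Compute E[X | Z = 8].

17/3

P(Z = 8) = 1/2.
Σ X·P over the event = 5·(4/12) + 7·(2/12) = 17/6.
E[X | Z = 8] = (17/6) / (1/2) = 17/3.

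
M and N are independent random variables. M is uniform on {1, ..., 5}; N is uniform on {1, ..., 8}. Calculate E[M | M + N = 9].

P(M + N = 9) = 1/8.
Summing M·P(x,y) over outcomes with M + N = 9 gives 3/8.
E[M | M + N = 9] = (3/8) / (1/8) = 3.

3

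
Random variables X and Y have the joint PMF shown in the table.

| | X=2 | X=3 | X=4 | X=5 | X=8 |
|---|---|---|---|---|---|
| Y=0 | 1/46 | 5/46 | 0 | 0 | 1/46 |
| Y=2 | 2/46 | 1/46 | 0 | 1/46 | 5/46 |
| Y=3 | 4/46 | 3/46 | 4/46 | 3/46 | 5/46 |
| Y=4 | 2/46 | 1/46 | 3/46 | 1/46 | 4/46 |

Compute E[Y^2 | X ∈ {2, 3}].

P(X ∈ {2, 3}) = 19/46.
Σ Y^2·P over the event = 0·(1/46) + 4·(2/46) + 9·(4/46) + 16·(2/46) + 0·(5/46) + 4·(1/46) + 9·(3/46) + 16·(1/46) = 123/46.
E[Y^2 | X ∈ {2, 3}] = (123/46) / (19/46) = 123/19.

123/19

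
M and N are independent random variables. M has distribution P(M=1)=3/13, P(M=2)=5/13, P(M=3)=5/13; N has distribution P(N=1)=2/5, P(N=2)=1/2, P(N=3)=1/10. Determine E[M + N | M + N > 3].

P(M + N > 3) = 83/130.
Summing (M+N)·P(x,y) over outcomes with M + N > 3 gives 186/65.
E[M + N | M + N > 3] = (186/65) / (83/130) = 372/83.

372/83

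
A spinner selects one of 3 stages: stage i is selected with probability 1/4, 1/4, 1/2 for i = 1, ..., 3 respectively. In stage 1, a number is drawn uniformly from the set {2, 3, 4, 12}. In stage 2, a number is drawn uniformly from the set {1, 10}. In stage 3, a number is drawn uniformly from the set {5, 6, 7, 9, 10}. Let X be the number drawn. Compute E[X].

511/80

E[X | stage 1] = (2+3+4+12)/4 = 21/4.
E[X | stage 2] = (1+10)/2 = 11/2.
E[X | stage 3] = (5+6+7+9+10)/5 = 37/5.
E[X] = (1/4)·(21/4) + (1/4)·(11/2) + (1/2)·(37/5) = 511/80.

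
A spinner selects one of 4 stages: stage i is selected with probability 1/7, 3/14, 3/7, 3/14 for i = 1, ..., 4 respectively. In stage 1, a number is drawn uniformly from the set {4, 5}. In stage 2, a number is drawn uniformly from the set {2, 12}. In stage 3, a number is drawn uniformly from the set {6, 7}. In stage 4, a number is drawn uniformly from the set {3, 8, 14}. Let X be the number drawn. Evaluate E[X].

E[X | stage 1] = (4+5)/2 = 9/2.
E[X | stage 2] = (2+12)/2 = 7.
E[X | stage 3] = (6+7)/2 = 13/2.
E[X | stage 4] = (3+8+14)/3 = 25/3.
E[X] = (1/7)·(9/2) + (3/14)·(7) + (3/7)·(13/2) + (3/14)·(25/3) = 47/7.

47/7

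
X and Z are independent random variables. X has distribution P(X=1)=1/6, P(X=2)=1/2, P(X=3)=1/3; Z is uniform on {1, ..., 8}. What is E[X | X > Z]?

18/7

P(X > Z) = 7/48.
Summing X·P(x,y) over outcomes with X > Z gives 3/8.
E[X | X > Z] = (3/8) / (7/48) = 18/7.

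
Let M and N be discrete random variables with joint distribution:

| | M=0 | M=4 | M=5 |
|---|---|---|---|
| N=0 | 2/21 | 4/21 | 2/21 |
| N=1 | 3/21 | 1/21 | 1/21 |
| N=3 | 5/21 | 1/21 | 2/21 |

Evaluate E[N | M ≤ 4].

P(M ≤ 4) = 16/21.
Σ N·P over the event = 0·(2/21) + 1·(3/21) + 3·(5/21) + 0·(4/21) + 1·(1/21) + 3·(1/21) = 22/21.
E[N | M ≤ 4] = (22/21) / (16/21) = 11/8.

11/8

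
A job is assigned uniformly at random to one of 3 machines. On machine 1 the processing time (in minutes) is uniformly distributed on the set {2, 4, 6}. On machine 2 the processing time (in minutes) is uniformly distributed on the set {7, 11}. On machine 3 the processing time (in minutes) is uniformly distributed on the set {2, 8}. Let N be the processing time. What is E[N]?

6

E[N | machine 1] = (2+4+6)/3 = 4.
E[N | machine 2] = (7+11)/2 = 9.
E[N | machine 3] = (2+8)/2 = 5.
E[N] = (1/3)·(4) + (1/3)·(9) + (1/3)·(5) = 6.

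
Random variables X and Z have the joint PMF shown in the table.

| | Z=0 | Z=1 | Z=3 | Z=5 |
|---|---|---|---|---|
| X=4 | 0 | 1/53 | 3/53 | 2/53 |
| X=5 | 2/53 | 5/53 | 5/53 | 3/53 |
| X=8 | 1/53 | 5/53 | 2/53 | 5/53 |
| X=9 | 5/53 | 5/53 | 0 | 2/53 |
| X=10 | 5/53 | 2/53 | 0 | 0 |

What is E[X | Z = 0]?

P(Z = 0) = 13/53.
Summing X·P(X=x,Z=y) over the conditioning event gives 113/53.
E[X | Z = 0] = (113/53) / (13/53) = 113/13.

113/13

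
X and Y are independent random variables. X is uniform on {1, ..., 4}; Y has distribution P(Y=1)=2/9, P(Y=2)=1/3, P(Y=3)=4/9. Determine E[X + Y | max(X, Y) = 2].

P(max(X, Y) = 2) = 2/9.
Summing (X+Y)·P(x,y) over outcomes with max(X, Y) = 2 gives 3/4.
E[X + Y | max(X, Y) = 2] = (3/4) / (2/9) = 27/8.

27/8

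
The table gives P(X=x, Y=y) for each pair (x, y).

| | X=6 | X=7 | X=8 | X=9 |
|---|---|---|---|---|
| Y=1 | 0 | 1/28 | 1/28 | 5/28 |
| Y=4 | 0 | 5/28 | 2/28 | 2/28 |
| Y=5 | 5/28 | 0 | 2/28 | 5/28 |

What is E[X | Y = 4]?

P(Y = 4) = 9/28.
Σ X·P over the event = 7·(5/28) + 8·(2/28) + 9·(2/28) = 69/28.
E[X | Y = 4] = (69/28) / (9/28) = 23/3.

23/3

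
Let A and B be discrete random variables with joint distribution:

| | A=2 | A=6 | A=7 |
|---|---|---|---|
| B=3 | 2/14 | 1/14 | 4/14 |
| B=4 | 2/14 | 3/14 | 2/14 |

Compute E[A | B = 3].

P(B = 3) = 1/2.
Σ A·P over the event = 2·(2/14) + 6·(1/14) + 7·(4/14) = 19/7.
E[A | B = 3] = (19/7) / (1/2) = 38/7.

38/7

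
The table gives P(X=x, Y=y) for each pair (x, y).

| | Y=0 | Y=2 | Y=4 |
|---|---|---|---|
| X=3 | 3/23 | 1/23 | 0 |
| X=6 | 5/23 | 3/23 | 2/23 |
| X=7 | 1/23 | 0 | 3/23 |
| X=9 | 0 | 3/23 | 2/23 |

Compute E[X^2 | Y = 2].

360/7

P(Y = 2) = 7/23.
Σ X^2·P over the event = 9·(1/23) + 36·(3/23) + 81·(3/23) = 360/23.
E[X^2 | Y = 2] = (360/23) / (7/23) = 360/7.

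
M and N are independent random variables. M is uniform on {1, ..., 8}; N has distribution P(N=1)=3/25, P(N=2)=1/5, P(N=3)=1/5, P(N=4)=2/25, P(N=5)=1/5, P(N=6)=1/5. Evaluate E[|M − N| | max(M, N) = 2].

P(max(M, N) = 2) = 13/200.
Summing |M−N|·P(x,y) over outcomes with max(M, N) = 2 gives 1/25.
E[|M − N| | max(M, N) = 2] = (1/25) / (13/200) = 8/13.

8/13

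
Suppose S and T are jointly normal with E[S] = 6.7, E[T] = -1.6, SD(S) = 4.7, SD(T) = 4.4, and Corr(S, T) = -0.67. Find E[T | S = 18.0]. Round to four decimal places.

-8.6877

For a bivariate normal, E[T | S=x] = μ_T + ρ·(σ_T/σ_S)·(x − μ_S).
E[T | S=18.0] = -1.6 + (-0.67)·(4.4/4.7)·(18.0 − (6.7)) = -1.6 + (-0.62723)·(11.3) = -8.6877.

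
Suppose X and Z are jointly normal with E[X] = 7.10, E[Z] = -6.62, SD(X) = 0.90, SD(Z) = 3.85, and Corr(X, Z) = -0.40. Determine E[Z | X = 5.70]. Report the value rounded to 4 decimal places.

The regression of Z on X has slope ρ·σ_Z/σ_X and passes through (μ_X, μ_Z).
E[Z | X=5.70] = -6.62 + (-0.40)·(3.85/0.90)·(5.70 − (7.10)) = -6.62 + (-1.71111)·(-1.4) = -4.2244.

-4.2244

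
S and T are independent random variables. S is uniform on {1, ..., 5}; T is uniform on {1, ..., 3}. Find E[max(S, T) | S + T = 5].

Outcomes with S + T = 5: (2,3), (3,2), (4,1), each with probability 1/15.
E[max(S, T) | S + T = 5] = (3 + 3 + 4) / 3 = 10/3.

10/3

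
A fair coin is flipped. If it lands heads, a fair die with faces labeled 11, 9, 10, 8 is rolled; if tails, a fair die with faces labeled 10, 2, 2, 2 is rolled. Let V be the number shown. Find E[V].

E[V | heads] = (11+9+10+8)/4 = 19/2.
E[V | tails] = (10+2+2+2)/4 = 4.
E[V] = (1/2)·(19/2) + (1/2)·(4) = 27/4.

27/4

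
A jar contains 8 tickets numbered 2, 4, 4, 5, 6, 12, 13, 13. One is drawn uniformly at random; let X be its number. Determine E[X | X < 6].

15/4

P(X < 6) = 1/2.
Σ over the event: 2·1/8 + 4·1/4 + 5·1/8 = 15/8.
E[X | X < 6] = (15/8) / (1/2) = 15/4.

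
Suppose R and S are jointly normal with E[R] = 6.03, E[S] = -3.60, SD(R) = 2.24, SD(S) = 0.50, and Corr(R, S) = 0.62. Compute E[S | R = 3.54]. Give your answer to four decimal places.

-3.9446

E[S | R=x] = μ_S + ρ(σ_S/σ_R)(x − μ_R) for jointly normal variables.
E[S | R=3.54] = -3.60 + (0.62)·(0.50/2.24)·(3.54 − (6.03)) = -3.60 + (0.13839)·(-2.49) = -3.9446.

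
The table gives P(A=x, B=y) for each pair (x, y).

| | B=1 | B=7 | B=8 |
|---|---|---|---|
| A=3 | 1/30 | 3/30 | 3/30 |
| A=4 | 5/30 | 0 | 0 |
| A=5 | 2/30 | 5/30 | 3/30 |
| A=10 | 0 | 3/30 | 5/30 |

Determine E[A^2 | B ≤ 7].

P(B ≤ 7) = 19/30.
Summing A^2·P(A=x,B=y) over the conditioning event gives 197/10.
E[A^2 | B ≤ 7] = (197/10) / (19/30) = 591/19.

591/19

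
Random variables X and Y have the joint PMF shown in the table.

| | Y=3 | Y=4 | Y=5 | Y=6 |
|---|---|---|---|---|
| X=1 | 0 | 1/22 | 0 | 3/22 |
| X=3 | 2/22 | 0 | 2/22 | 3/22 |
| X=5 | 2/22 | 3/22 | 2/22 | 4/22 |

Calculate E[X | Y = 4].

P(Y = 4) = 2/11.
Σ X·P over the event = 1·(1/22) + 5·(3/22) = 8/11.
E[X | Y = 4] = (8/11) / (2/11) = 4.

4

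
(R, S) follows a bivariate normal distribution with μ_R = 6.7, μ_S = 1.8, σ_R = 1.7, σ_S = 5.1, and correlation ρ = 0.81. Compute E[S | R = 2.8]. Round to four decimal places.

-7.6770

For a bivariate normal, E[S | R=x] = μ_S + ρ·(σ_S/σ_R)·(x − μ_R).
E[S | R=2.8] = 1.8 + (0.81)·(5.1/1.7)·(2.8 − (6.7)) = 1.8 + (2.43)·(-3.9) = -7.6770.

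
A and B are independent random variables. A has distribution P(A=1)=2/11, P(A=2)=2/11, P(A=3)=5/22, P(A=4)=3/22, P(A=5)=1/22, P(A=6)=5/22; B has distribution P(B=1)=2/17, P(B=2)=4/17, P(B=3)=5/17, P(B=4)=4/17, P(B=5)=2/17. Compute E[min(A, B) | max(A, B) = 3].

37/19

P(max(A, B) = 3) = 95/374.
Summing min(A,B)·P(x,y) over outcomes with max(A, B) = 3 gives 185/374.
E[min(A, B) | max(A, B) = 3] = (185/374) / (95/374) = 37/19.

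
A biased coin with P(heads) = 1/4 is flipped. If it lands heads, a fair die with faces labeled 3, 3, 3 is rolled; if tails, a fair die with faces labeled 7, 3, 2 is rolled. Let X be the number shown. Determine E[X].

E[X | heads] = (3+3+3)/3 = 3.
E[X | tails] = (7+3+2)/3 = 4.
By the law of total expectation,
E[X] = (1/4)·(3) + (3/4)·(4) = 15/4.

15/4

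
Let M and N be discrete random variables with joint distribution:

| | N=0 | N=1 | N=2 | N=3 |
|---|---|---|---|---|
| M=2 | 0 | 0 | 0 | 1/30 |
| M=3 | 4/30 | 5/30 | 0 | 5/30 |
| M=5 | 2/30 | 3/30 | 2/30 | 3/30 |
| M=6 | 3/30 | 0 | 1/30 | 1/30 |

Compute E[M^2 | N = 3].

16

P(N = 3) = 1/3.
Σ M^2·P over the event = 4·(1/30) + 9·(5/30) + 25·(3/30) + 36·(1/30) = 16/3.
E[M^2 | N = 3] = (16/3) / (1/3) = 16.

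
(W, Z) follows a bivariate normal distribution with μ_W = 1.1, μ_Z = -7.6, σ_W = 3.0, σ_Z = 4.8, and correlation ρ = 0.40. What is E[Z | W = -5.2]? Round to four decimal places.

-11.6320

E[Z | W=x] = μ_Z + ρ(σ_Z/σ_W)(x − μ_W) for jointly normal variables.
E[Z | W=-5.2] = -7.6 + (0.40)·(4.8/3.0)·(-5.2 − (1.1)) = -7.6 + (0.64)·(-6.3) = -11.6320.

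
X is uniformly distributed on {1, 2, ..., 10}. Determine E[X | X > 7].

Given X > 7, X is equally likely to be any of {8, 9, 10}.
E[X | X > 7] = (8 + 9 + 10) / 3 = 9.

9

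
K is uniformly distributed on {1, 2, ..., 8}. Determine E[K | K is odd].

Given K is odd, K is equally likely to be any of {1, 3, 5, 7}.
E[K | K is odd] = (1 + 3 + 5 + 7) / 4 = 4.

4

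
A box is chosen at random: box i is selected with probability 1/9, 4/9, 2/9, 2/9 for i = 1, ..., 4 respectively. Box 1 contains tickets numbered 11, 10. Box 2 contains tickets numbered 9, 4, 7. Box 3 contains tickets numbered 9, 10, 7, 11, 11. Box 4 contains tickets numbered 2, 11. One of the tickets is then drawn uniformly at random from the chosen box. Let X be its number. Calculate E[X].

E[X | box 1] = (11+10)/2 = 21/2.
E[X | box 2] = (9+4+7)/3 = 20/3.
E[X | box 3] = (9+10+7+11+11)/5 = 48/5.
E[X | box 4] = (2+11)/2 = 13/2.
By the law of total expectation,
E[X] = (1/9)·(21/2) + (4/9)·(20/3) + (2/9)·(48/5) + (2/9)·(13/2) = 2081/270.

2081/270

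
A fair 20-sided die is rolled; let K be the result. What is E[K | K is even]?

Given K is even, K is equally likely to be any of {2, 4, 6, 8, 10, 12, 14, 16, 18, 20}.
E[K | K is even] = (2 + 4 + 6 + 8 + 10 + 12 + 14 + 16 + 18 + 20) / 10 = 11.

11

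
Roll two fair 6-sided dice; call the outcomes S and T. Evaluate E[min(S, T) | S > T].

7/3

P(S > T) = 5/12.
Summing min(S,T)·P(x,y) over outcomes with S > T gives 35/36.
E[min(S, T) | S > T] = (35/36) / (5/12) = 7/3.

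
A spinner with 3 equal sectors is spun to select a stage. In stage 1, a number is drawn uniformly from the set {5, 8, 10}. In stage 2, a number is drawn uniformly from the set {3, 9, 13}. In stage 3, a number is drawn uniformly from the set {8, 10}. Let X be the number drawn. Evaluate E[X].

25/3

E[X | stage 1] = (5+8+10)/3 = 23/3.
E[X | stage 2] = (3+9+13)/3 = 25/3.
E[X | stage 3] = (8+10)/2 = 9.
By the law of total expectation,
E[X] = (1/3)·(23/3) + (1/3)·(25/3) + (1/3)·(9) = 25/3.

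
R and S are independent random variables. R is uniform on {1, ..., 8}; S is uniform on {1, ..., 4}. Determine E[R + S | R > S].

87/11

P(R > S) = 11/16.
Summing (R+S)·P(x,y) over outcomes with R > S gives 87/16.
E[R + S | R > S] = (87/16) / (11/16) = 87/11.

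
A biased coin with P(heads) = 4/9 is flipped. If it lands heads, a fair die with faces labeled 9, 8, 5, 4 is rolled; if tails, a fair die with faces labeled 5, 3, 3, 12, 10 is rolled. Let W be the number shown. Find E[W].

59/9

E[W | heads] = (9+8+5+4)/4 = 13/2.
E[W | tails] = (5+3+3+12+10)/5 = 33/5.
E[W] = (4/9)·(13/2) + (5/9)·(33/5) = 59/9.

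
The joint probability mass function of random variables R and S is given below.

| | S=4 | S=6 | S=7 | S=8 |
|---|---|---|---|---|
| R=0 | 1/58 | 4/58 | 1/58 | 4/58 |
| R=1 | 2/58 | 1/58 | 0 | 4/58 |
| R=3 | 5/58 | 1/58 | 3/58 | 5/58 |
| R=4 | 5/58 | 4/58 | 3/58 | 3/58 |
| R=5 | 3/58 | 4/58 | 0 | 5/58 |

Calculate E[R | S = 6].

P(S = 6) = 7/29.
Σ R·P over the event = 0·(4/58) + 1·(1/58) + 3·(1/58) + 4·(4/58) + 5·(4/58) = 20/29.
E[R | S = 6] = (20/29) / (7/29) = 20/7.

20/7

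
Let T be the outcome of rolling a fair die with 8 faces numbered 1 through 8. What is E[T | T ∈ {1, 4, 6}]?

P(T ∈ {1, 4, 6}) = 3/8.
Σ over the event: 1·1/8 + 4·1/8 + 6·1/8 = 11/8.
E[T | T ∈ {1, 4, 6}] = (11/8) / (3/8) = 11/3.

11/3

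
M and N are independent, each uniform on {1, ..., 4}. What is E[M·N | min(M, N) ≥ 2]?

Outcomes with min(M, N) ≥ 2: (2,2), (2,3), (2,4), (3,2), (3,3), (3,4), (4,2), (4,3), (4,4), each with probability 1/16.
E[M·N | min(M, N) ≥ 2] = (4 + 6 + 8 + 6 + 9 + 12 + 8 + 12 + 16) / 9 = 9.

9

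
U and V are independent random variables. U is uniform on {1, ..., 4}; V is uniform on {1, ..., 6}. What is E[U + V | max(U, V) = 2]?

Outcomes with max(U, V) = 2: (1,2), (2,1), (2,2), each with probability 1/24.
E[U + V | max(U, V) = 2] = (3 + 3 + 4) / 3 = 10/3.

10/3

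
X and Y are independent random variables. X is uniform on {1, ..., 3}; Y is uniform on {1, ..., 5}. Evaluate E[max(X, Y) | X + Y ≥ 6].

Outcomes with X + Y ≥ 6: (1,5), (2,4), (2,5), (3,3), (3,4), (3,5), each with probability 1/15.
E[max(X, Y) | X + Y ≥ 6] = (5 + 4 + 5 + 3 + 4 + 5) / 6 = 13/3.

13/3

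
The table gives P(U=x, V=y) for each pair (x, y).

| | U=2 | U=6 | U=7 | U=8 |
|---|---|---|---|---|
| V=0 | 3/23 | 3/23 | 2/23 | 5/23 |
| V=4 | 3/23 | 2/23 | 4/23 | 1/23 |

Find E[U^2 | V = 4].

P(V = 4) = 10/23.
Σ U^2·P over the event = 4·(3/23) + 36·(2/23) + 49·(4/23) + 64·(1/23) = 344/23.
E[U^2 | V = 4] = (344/23) / (10/23) = 172/5.

172/5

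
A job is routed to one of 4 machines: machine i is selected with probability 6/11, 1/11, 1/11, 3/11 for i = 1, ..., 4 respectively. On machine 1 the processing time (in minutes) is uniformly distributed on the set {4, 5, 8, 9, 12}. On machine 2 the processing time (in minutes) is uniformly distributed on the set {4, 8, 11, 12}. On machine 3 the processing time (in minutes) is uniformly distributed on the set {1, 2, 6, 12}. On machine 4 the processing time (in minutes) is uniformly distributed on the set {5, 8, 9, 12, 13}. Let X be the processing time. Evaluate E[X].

E[X | machine 1] = (4+5+8+9+12)/5 = 38/5.
E[X | machine 2] = (4+8+11+12)/4 = 35/4.
E[X | machine 3] = (1+2+6+12)/4 = 21/4.
E[X | machine 4] = (5+8+9+12+13)/5 = 47/5.
E[X] = (6/11)·(38/5) + (1/11)·(35/4) + (1/11)·(21/4) + (3/11)·(47/5) = 439/55.

439/55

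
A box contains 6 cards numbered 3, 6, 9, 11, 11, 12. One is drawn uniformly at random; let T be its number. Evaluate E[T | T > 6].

P(T > 6) = 2/3.
Σ over the event: 9·1/6 + 11·1/3 + 12·1/6 = 43/6.
E[T | T > 6] = (43/6) / (2/3) = 43/4.

43/4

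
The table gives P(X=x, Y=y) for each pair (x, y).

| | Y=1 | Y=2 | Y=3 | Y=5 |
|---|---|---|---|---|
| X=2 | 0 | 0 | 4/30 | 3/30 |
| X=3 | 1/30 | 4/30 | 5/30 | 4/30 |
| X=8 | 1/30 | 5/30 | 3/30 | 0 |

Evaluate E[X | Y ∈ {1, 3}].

29/7

P(Y ∈ {1, 3}) = 7/15.
Σ X·P over the event = 2·(4/30) + 3·(1/30) + 3·(5/30) + 8·(1/30) + 8·(3/30) = 29/15.
E[X | Y ∈ {1, 3}] = (29/15) / (7/15) = 29/7.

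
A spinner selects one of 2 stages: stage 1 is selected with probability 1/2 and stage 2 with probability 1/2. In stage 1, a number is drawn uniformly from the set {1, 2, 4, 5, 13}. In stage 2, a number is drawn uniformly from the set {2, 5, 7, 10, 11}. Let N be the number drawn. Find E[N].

6

E[N | stage 1] = (1+2+4+5+13)/5 = 5.
E[N | stage 2] = (2+5+7+10+11)/5 = 7.
By the law of total expectation,
E[N] = (1/2)·(5) + (1/2)·(7) = 6.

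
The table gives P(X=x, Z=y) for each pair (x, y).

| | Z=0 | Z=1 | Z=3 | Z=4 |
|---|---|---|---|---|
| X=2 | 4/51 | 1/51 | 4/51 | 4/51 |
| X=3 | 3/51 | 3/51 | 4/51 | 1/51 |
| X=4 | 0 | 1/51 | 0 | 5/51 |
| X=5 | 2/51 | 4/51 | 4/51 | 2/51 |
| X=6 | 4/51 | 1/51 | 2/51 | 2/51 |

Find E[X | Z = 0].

51/13

P(Z = 0) = 13/51.
Σ X·P over the event = 2·(4/51) + 3·(3/51) + 5·(2/51) + 6·(4/51) = 1.
E[X | Z = 0] = (1) / (13/51) = 51/13.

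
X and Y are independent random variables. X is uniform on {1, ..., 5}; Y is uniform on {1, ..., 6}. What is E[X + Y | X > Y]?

6

P(X > Y) = 1/3.
Summing (X+Y)·P(x,y) over outcomes with X > Y gives 2.
E[X + Y | X > Y] = (2) / (1/3) = 6.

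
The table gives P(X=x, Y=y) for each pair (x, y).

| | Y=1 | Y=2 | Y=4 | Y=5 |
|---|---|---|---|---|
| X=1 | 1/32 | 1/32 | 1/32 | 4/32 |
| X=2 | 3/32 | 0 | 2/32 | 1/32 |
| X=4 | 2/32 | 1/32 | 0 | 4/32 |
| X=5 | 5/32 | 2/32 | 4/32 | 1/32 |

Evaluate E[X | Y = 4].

25/7

P(Y = 4) = 7/32.
Summing X·P(X=x,Y=y) over the conditioning event gives 25/32.
E[X | Y = 4] = (25/32) / (7/32) = 25/7.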